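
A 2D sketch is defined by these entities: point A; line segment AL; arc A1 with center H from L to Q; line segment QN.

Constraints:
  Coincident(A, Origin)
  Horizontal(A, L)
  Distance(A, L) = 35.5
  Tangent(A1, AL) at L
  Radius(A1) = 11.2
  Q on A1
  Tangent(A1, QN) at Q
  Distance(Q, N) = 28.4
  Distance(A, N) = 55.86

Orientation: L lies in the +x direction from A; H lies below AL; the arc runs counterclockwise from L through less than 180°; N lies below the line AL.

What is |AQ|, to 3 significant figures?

29.9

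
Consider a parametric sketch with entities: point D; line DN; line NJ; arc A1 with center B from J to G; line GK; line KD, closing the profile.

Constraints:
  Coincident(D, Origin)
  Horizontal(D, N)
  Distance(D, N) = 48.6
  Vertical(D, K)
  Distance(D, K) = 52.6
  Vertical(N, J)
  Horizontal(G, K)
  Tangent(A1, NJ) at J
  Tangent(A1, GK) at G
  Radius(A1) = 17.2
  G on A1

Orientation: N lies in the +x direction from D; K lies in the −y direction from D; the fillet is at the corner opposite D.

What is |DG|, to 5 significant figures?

61.259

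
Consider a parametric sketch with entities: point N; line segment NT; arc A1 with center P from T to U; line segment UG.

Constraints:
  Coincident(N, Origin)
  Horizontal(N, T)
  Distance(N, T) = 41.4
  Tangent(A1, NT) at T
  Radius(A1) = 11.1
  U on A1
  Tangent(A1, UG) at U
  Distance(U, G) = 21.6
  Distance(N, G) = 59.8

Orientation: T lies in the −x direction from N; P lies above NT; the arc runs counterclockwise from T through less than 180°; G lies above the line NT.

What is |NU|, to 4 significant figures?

38.66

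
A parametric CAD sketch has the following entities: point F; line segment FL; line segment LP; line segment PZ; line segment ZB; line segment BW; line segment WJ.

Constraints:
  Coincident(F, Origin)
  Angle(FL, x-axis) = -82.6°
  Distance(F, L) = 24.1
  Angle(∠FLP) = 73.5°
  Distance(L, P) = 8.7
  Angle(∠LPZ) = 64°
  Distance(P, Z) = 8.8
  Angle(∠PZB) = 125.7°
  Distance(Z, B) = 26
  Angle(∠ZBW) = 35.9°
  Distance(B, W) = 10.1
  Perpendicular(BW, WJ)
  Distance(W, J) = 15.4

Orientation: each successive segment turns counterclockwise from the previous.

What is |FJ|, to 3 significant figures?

12.0

F is at the origin; FL runs at -82.6° with length 24.1, so L = (3.10, -23.9). ∠FLP = 73.5° gives LP at 23.9° from the x-axis; with |LP| = 8.7, P = (11.1, -20.4). ∠LPZ = 64.0° gives PZ at 140° from the x-axis; with |PZ| = 8.8, Z = (4.33, -14.7). ∠PZB = 125.7° gives ZB at -166° from the x-axis; with |ZB| = 26.0, B = (-20.9, -21.1). ∠ZBW = 35.9° gives BW at -21.7° from the x-axis; with |BW| = 10.1, W = (-11.5, -24.8). The perpendicularity gives WJ at right angles to BW, so WJ runs at 68.3°; with |WJ| = 15.4, J = (-5.80, -10.5). Then |FJ| = |J − F| = 12.0.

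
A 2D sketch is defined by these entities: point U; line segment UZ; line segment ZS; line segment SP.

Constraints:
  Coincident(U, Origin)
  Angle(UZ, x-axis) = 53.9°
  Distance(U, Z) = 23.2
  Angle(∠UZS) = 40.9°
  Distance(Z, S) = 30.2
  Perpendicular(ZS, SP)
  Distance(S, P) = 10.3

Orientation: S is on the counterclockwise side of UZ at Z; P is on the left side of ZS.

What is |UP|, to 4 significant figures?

13.58

∠UZS = 40.9°, so ZS runs at 53.9° + (180° − 40.9°) = 193.0° from the x-axis; with |ZS| = 30.2, S = Z + 30.2·(cos 193.0°, sin 193.0°) = (-15.76, 11.95). The perpendicularity gives SP at right angles to ZS; with |SP| = 10.3 on the left of ZS, P = S + 10.3·(0.2250, -0.9744) = (-13.44, 1.916). Then |UP| = |P − U| = 13.58.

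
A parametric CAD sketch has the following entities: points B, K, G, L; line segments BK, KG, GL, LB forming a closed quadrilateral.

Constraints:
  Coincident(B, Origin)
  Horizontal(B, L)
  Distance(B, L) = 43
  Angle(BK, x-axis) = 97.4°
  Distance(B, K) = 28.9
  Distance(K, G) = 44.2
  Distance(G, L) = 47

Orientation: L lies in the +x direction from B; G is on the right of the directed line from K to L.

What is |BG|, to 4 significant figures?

15.54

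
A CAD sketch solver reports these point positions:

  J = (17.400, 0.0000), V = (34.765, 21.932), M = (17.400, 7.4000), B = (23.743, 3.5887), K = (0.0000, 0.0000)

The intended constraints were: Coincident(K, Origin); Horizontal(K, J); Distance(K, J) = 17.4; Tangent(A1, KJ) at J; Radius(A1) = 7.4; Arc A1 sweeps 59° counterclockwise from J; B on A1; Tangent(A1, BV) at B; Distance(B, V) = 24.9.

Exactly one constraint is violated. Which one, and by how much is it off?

Distance(B, V) = 24.9 — off by 3.50.

K = (0.00, 0.00) ✓; K.y = 0.00, J.y = 0.00 ✓; |KJ| = 17.40 ✓; ∠(MJ, JK) = 90.00° ✓; |MJ| = 7.400 ✓; bearing(M→B) − bearing(M→J) = 59.00° ✓; |MB| = 7.400 ✓; ∠(MB, BV) = 90.00° ✓; |BV| = 21.40 ✗.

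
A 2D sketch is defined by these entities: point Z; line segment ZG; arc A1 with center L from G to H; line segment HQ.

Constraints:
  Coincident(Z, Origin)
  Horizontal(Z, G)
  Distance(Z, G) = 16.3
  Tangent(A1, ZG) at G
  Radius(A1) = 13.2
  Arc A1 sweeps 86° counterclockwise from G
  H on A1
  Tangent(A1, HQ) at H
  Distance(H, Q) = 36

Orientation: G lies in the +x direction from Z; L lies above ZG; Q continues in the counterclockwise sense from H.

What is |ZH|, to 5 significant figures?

31.924

Z is at the origin; Z and G share the same y with |ZG| = 16.3 and G on the +x side, so G = (16.300, 0.0000). The tangent condition forces LG to be normal to ZG, so L = G + (0, 13.2) = (16.300, 13.200). On A1, G sits at bearing -90° from L; an 86° counterclockwise sweep puts H at bearing -4°, so H = L + 13.2·(cos -4°, sin -4°) = (29.468, 12.279). Then |ZH| = |H − Z| = 31.924.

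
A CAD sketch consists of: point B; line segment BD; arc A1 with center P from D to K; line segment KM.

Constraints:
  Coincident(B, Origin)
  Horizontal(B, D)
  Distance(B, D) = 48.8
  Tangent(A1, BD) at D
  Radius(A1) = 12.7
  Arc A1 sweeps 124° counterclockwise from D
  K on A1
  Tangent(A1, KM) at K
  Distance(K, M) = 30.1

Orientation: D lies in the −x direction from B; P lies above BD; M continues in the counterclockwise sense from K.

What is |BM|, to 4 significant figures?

70.99

On A1, D sits at bearing -90° from P; a 124° counterclockwise sweep puts K at bearing 34°, so K = P + 12.7·(cos 34°, sin 34°) = (-38.27, 19.80). A1 meets KM tangentially, so PK is at right angles to KM, so KM runs along (−sin 34°, cos 34°); with |KM| = 30.1, M = (-55.10, 44.76). Then |BM| = |M − B| = 70.99.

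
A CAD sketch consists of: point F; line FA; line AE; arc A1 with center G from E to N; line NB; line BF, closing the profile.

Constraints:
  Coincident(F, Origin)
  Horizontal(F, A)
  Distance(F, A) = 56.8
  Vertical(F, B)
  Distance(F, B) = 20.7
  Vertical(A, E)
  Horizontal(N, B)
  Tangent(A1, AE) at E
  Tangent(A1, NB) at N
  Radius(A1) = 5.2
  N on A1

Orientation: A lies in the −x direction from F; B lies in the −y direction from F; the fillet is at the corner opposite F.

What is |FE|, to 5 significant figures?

58.877

F is at the origin; F and A share the same y with |FA| = 56.8 and A on the −x side, so A = (-56.800, 0.0000). FB is vertical with |FB| = 20.7 and B on the −y side, so B = (0.0000, -20.700). The virtual corner opposite F is at (-56.800, -20.700). A1 meets AE tangentially, so GE is at right angles to AE and A1 meets NB tangentially, so GN is at right angles to NB, with radius 5.2, so the center G sits 5.2 in from both sides at G = (-51.600, -15.500). That places the tangent points at E = (-56.800, -15.500) on AE and N = (-51.600, -20.700) on NB. Then |FE| = |E − F| = 58.877.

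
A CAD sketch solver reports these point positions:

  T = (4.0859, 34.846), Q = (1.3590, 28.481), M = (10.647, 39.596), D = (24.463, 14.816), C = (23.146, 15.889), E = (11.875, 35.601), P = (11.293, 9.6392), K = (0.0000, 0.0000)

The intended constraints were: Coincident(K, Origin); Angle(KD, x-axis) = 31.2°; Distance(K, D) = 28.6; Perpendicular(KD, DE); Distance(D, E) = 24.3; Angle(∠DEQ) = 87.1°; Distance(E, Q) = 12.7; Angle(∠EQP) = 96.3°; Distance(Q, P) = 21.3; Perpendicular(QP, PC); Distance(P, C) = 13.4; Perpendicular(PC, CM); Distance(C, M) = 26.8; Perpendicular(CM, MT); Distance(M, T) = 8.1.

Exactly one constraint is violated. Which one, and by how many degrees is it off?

Perpendicular(CM, MT) — off by 8.10°.

K = (0.00, 0.00) ✓; KD at 31.20° ✓; |KD| = 28.60 ✓; ∠(KD, DE) = 90.00° ✓; |DE| = 24.30 ✓; ∠DEQ = 87.10° ✓; |EQ| = 12.70 ✓; ∠EQP = 96.30° ✓; |QP| = 21.30 ✓; ∠(QP, PC) = 90.00° ✓; |PC| = 13.40 ✓; ∠(PC, CM) = 90.00° ✓; |CM| = 26.80 ✓; ∠(CM, MT) = 98.10° ✗; |MT| = 8.100 ✓.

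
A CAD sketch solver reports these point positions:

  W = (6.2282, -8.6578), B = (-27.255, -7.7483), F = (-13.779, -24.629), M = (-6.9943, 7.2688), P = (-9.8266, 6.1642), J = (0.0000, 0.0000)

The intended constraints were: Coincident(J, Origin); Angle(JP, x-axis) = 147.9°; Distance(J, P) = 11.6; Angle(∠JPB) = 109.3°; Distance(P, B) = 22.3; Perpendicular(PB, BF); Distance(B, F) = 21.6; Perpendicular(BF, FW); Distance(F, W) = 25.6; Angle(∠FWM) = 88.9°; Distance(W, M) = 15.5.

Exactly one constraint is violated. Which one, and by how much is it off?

Distance(W, M) = 15.5 — off by 5.20.

J = (0.00, 0.00) ✓; JP at 147.9° ✓; |JP| = 11.60 ✓; ∠JPB = 109.3° ✓; |PB| = 22.30 ✓; ∠(PB, BF) = 90.00° ✓; |BF| = 21.60 ✓; ∠(BF, FW) = 90.00° ✓; |FW| = 25.60 ✓; ∠FWM = 88.90° ✓; |WM| = 20.70 ✗.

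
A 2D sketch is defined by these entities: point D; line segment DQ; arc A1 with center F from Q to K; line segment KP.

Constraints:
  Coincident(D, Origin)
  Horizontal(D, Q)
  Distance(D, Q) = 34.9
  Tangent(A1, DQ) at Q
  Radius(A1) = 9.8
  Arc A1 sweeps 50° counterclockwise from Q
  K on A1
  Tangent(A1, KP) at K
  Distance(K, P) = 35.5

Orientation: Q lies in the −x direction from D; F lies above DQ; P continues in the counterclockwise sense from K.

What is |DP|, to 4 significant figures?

31.03

On A1, Q sits at bearing -90° from F; a 50° counterclockwise sweep puts K at bearing -40°, so K = F + 9.8·(cos -40°, sin -40°) = (-27.39, 3.501). The tangent condition forces FK to be normal to KP, so KP runs along (−sin -40°, cos -40°); with |KP| = 35.5, P = (-4.574, 30.70). Then |DP| = |P − D| = 31.03.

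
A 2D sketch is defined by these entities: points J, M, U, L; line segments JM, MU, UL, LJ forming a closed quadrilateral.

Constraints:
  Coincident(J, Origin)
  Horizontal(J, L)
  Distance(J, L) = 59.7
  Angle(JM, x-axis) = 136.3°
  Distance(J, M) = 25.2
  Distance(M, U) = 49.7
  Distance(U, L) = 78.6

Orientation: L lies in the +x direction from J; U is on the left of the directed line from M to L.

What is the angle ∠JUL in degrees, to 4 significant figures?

48.79°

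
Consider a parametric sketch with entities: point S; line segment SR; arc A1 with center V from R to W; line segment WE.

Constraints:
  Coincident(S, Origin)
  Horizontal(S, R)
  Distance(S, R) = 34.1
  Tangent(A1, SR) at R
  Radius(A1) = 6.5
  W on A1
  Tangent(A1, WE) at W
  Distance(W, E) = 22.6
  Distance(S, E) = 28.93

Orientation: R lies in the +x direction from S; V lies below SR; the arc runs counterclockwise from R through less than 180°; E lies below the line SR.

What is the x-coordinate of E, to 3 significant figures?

17.4

Checks: |VW| = 6.500 ✓; ∠(VW, WE) = 90.00° ✓; |WE| = 22.60 ✓; |SE| = 28.93 ✓.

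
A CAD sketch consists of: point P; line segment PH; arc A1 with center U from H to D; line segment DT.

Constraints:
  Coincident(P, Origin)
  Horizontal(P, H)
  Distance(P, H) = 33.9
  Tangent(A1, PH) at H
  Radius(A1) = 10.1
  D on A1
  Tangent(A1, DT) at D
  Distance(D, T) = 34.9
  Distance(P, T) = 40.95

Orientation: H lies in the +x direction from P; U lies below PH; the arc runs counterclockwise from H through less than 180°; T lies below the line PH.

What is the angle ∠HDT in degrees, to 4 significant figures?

145.4°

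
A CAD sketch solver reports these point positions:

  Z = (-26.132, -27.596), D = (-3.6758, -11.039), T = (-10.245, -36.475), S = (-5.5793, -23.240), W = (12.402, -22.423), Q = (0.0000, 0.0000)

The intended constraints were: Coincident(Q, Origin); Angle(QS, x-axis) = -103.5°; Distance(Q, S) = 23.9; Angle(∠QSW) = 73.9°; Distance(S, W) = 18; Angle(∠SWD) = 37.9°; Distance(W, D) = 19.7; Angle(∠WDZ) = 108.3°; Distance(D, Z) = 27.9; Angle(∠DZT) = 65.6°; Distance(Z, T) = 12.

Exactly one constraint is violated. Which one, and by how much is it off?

Distance(Z, T) = 12 — off by 6.20.

Q = (0.00, 0.00) ✓; QS at -103.5° ✓; |QS| = 23.90 ✓; ∠QSW = 73.90° ✓; |SW| = 18.00 ✓; ∠SWD = 37.90° ✓; |WD| = 19.70 ✓; ∠WDZ = 108.3° ✓; |DZ| = 27.90 ✓; ∠DZT = 65.60° ✓; |ZT| = 18.20 ✗.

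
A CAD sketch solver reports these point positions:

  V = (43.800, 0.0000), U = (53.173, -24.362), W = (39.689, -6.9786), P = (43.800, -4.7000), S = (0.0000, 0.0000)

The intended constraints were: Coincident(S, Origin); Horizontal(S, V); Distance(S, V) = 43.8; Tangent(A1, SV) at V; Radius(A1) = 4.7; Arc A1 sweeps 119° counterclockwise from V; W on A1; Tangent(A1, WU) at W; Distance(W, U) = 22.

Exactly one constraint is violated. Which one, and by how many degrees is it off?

Tangent(A1, WU) at W — off by 8.80°.

S = (0.00, 0.00) ✓; S.y = 0.00, V.y = 0.00 ✓; |SV| = 43.80 ✓; ∠(PV, VS) = 90.00° ✓; |PV| = 4.700 ✓; bearing(P→W) − bearing(P→V) = 119.0° ✓; |PW| = 4.700 ✓; ∠(PW, WU) = 81.20° ✗; |WU| = 22.00 ✓.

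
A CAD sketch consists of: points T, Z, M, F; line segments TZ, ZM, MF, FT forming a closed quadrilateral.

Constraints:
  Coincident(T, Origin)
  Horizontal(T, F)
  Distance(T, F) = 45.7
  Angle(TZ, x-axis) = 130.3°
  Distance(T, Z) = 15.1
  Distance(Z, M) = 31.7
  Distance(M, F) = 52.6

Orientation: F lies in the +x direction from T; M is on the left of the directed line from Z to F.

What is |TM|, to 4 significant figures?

38.31

T is at the origin; TF is horizontal with |TF| = 45.7 and F in +x, so F = (45.7, 0). TZ runs at 130.3° with |TZ| = 15.1, so Z = (-9.767, 11.52). M is determined by |ZM| = 31.7 and |MF| = 52.6 together: it lies at the intersection of circle(Z, 31.7) and circle(F, 52.6). With |ZF| = 56.65, the foot of the radical line on ZF is 12.77 from Z and the perpendicular offset is √(31.7² − 12.77²) = 29.01. Taking the left-of-ZF solution: M = (8.639, 37.33).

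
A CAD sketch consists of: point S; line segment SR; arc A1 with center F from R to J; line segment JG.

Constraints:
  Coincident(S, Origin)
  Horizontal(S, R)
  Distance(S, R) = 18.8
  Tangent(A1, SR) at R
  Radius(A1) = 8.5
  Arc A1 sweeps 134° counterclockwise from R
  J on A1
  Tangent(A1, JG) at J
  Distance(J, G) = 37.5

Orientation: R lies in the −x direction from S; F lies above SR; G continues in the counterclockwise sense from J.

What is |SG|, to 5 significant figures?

56.681

On A1, R sits at bearing -90° from F; a 134° counterclockwise sweep puts J at bearing 44°, so J = F + 8.5·(cos 44°, sin 44°) = (-12.686, 14.405). Since A1 is tangent to JG there, FJ ⟂ JG, so JG runs along (−sin 44°, cos 44°); with |JG| = 37.5, G = (-38.735, 41.380). Then |SG| = |G − S| = 56.681.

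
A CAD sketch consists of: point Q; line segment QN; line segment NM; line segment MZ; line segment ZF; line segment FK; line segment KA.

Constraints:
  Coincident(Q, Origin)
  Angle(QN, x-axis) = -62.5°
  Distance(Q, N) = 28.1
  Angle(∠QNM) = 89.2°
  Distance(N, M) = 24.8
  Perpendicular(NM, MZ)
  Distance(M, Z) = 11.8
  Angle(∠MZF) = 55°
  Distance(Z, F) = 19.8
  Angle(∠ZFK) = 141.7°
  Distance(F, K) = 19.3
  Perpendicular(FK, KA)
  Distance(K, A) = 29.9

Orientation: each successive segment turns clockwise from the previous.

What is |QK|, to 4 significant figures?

46.22

Q is at the origin; QN runs at -62.5° with length 28.1, so N = (12.98, -24.93). ∠QNM = 89.2° gives NM at -153.3° from the x-axis; with |NM| = 24.8, M = (-9.180, -36.07). The perpendicularity gives MZ at right angles to NM, so MZ runs at 116.7°; with |MZ| = 11.8, Z = (-14.48, -25.53). ∠MZF = 55.0° gives ZF at -8.300° from the x-axis; with |ZF| = 19.8, F = (5.110, -28.38). ∠ZFK = 141.7° gives FK at -46.60° from the x-axis; with |FK| = 19.3, K = (18.37, -42.41). Then |QK| = |K − Q| = 46.22.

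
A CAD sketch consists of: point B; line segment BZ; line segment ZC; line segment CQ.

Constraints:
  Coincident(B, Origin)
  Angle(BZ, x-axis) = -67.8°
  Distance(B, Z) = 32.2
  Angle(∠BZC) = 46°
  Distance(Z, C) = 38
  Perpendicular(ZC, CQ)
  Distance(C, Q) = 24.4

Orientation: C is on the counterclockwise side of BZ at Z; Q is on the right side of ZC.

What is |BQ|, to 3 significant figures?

50.1

∠BZC = 46.0°, so ZC runs at -67.8° + (180° − 46.0°) = 66.2° from the x-axis; with |ZC| = 38.0, C = Z + 38.0·(cos 66.2°, sin 66.2°) = (27.5, 4.96). ZC ⟂ CQ; with |CQ| = 24.4 on the right of ZC, Q = C + 24.4·(0.915, -0.404) = (49.8, -4.89). Then |BQ| = |Q − B| = 50.1.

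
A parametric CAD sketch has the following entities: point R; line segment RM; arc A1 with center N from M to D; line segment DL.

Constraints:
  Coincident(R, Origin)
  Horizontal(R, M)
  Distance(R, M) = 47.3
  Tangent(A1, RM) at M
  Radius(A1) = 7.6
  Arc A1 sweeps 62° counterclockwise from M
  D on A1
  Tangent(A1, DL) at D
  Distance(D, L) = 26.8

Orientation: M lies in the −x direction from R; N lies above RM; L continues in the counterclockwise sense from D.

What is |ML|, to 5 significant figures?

33.752

R is at the origin; R and M share the same y with |RM| = 47.3 and M on the −x side, so M = (-47.300, 0.0000). The tangent condition forces NM to be normal to RM, so N = M + (0, 7.6) = (-47.300, 7.6000). On A1, M sits at bearing -90° from N; a 62° counterclockwise sweep puts D at bearing -28°, so D = N + 7.6·(cos -28°, sin -28°) = (-40.590, 4.0320). Since A1 is tangent to DL there, ND ⟂ DL, so DL runs along (−sin -28°, cos -28°); with |DL| = 26.8, L = (-28.008, 27.695). Then |ML| = |L − M| = 33.752.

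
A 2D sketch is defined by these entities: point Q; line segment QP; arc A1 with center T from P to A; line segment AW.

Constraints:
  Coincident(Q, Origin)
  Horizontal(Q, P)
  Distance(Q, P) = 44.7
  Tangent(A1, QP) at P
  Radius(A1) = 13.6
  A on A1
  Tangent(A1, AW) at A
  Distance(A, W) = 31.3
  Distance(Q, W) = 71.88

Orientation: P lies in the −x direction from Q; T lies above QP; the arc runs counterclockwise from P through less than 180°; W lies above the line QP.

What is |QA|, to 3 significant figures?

41.2

Q is at the origin; Q and P share the same y with |QP| = 44.7 and P on the −x side, so P = (-44.7, 0.00). A1 meets QP tangentially, so TP is at right angles to QP, so T = P + (0, 13.6) = (-44.7, 13.6). Since TA ⟂ AW (tangency), |TW| = √(13.6² + 31.3²) = 34.1 regardless of where A sits on A1. So W lies on both circle(Q, 71.88) and circle(T, 34.1); the above-QP intersection is W = (-55.2, 46.1). A is the foot of the tangent from W: A = (-34.5, 22.6).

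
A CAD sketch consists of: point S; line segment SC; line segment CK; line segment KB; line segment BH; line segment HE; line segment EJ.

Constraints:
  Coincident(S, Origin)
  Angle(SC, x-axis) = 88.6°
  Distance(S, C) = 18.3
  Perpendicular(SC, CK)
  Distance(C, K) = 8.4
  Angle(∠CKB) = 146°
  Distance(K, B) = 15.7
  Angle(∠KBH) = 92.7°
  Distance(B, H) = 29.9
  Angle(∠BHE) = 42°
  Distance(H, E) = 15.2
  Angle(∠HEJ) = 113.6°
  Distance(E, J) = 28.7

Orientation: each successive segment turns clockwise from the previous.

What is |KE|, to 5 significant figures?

20.114

S is at the origin; SC runs at 88.6° with length 18.3, so C = (0.44711, 18.295). The perpendicularity gives CK at right angles to SC, so CK runs at -1.4000°; with |CK| = 8.4, K = (8.8446, 18.089). ∠CKB = 146.0° gives KB at -35.400° from the x-axis; with |KB| = 15.7, B = (21.642, 8.9946). ∠KBH = 92.7° gives BH at -122.70° from the x-axis; with |BH| = 29.9, H = (5.4889, -16.167). ∠BHE = 42.0° gives HE at 99.300° from the x-axis; with |HE| = 15.2, E = (3.0325, -1.1664). Then |KE| = |E − K| = 20.114.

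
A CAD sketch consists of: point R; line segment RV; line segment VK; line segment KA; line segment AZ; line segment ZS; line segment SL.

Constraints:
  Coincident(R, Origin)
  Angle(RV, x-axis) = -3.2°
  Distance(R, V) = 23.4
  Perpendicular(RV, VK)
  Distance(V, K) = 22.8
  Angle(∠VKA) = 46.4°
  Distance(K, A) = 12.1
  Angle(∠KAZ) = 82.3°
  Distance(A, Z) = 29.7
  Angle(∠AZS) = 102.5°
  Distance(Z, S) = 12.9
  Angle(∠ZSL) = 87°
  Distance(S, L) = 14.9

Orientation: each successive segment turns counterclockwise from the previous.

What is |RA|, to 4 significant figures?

20.57

R is at the origin; RV runs at -3.2° with length 23.4, so V = (23.36, -1.306). The perpendicularity gives VK at right angles to RV, so VK runs at 86.80°; with |VK| = 22.8, K = (24.64, 21.46). ∠VKA = 46.4° gives KA at -139.6° from the x-axis; with |KA| = 12.1, A = (15.42, 13.62). Then |RA| = |A − R| = 20.57.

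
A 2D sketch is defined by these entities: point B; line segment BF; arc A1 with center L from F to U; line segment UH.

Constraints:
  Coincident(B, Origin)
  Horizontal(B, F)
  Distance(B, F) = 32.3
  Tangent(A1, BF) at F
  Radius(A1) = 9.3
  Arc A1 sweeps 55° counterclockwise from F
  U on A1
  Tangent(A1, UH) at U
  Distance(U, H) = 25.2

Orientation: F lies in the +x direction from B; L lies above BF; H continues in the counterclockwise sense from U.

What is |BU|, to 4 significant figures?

40.11

B is at the origin; BF is horizontal with |BF| = 32.3 and F on the +x side, so F = (32.30, 0.000). A1 meets BF tangentially, so LF is at right angles to BF, so L = F + (0, 9.3) = (32.30, 9.300). On A1, F sits at bearing -90° from L; a 55° counterclockwise sweep puts U at bearing -35°, so U = L + 9.3·(cos -35°, sin -35°) = (39.92, 3.966). Then |BU| = |U − B| = 40.11.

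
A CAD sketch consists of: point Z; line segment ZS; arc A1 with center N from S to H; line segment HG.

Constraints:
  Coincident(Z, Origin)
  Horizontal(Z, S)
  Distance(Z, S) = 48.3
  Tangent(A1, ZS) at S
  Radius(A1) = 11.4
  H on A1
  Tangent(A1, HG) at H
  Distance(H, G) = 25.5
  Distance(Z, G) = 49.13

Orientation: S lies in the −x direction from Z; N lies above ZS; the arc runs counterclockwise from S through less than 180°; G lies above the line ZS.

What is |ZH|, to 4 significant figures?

38.33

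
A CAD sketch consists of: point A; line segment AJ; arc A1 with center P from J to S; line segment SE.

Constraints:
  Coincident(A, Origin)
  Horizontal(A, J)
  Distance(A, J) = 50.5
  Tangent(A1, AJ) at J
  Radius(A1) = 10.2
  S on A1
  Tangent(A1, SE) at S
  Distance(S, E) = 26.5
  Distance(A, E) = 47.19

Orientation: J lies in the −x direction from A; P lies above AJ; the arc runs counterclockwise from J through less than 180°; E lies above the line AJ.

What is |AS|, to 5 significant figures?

41.349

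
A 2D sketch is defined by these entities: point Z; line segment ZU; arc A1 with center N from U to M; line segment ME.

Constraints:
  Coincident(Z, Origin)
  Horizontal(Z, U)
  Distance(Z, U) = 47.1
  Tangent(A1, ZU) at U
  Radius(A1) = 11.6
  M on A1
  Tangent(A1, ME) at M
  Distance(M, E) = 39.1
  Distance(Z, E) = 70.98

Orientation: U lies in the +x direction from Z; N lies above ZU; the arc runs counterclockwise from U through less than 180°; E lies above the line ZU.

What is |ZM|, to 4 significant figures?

60.10

Z is at the origin; ZU is horizontal with |ZU| = 47.1 and U on the +x side, so U = (47.10, 0.000). A1 meets ZU tangentially, so NU is at right angles to ZU, so N = U + (0, 11.6) = (47.10, 11.60). Since NM ⟂ ME (tangency), |NE| = √(11.6² + 39.1²) = 40.78 regardless of where M sits on A1. So E lies on both circle(Z, 70.98) and circle(N, 40.78); the above-ZU intersection is E = (47.90, 52.38). M is the foot of the tangent from E: M = (58.28, 14.68).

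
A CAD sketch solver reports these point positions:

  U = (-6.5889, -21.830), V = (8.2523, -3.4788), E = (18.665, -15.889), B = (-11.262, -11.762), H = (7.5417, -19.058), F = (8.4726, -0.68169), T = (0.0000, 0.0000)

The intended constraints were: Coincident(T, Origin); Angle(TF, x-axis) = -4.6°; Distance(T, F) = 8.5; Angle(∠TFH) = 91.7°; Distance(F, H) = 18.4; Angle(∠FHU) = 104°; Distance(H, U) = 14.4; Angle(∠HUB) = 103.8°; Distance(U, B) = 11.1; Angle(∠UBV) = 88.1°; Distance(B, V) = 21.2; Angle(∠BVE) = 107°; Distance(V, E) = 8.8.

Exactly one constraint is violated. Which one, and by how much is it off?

Distance(V, E) = 8.8 — off by 7.40.

T = (0.00, 0.00) ✓; TF at -4.600° ✓; |TF| = 8.500 ✓; ∠TFH = 91.70° ✓; |FH| = 18.40 ✓; ∠FHU = 104.0° ✓; |HU| = 14.40 ✓; ∠HUB = 103.8° ✓; |UB| = 11.10 ✓; ∠UBV = 88.10° ✓; |BV| = 21.20 ✓; ∠BVE = 107.0° ✓; |VE| = 16.20 ✗.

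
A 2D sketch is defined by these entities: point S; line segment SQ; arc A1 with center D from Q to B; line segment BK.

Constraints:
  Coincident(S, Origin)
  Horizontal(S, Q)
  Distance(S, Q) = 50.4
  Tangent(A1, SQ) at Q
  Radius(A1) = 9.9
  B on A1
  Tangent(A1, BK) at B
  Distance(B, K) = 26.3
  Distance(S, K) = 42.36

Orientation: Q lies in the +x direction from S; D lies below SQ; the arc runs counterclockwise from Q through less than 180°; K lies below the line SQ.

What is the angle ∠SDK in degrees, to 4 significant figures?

55.54°

Checks: |DB| = 9.900 ✓; ∠(DB, BK) = 90.00° ✓; |BK| = 26.30 ✓; |SK| = 42.36 ✓.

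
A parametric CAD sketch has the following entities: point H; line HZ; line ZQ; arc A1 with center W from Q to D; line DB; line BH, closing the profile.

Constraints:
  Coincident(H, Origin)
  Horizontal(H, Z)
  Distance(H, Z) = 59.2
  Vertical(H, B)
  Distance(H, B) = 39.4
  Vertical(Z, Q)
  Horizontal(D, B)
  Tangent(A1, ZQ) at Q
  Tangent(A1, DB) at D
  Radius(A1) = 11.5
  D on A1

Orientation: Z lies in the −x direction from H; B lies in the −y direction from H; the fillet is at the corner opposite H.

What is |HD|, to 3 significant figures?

61.9

H is at the origin; HZ is horizontal with |HZ| = 59.2 and Z on the −x side, so Z = (-59.2, 0.00). HB is vertical with |HB| = 39.4 and B on the −y side, so B = (0.00, -39.4). The virtual corner opposite H is at (-59.2, -39.4). A1 meets ZQ tangentially, so WQ is at right angles to ZQ and the tangent condition forces WD to be normal to DB, with radius 11.5, so the center W sits 11.5 in from both sides at W = (-47.7, -27.9). That places the tangent points at Q = (-59.2, -27.9) on ZQ and D = (-47.7, -39.4) on DB. Then |HD| = |D − H| = 61.9.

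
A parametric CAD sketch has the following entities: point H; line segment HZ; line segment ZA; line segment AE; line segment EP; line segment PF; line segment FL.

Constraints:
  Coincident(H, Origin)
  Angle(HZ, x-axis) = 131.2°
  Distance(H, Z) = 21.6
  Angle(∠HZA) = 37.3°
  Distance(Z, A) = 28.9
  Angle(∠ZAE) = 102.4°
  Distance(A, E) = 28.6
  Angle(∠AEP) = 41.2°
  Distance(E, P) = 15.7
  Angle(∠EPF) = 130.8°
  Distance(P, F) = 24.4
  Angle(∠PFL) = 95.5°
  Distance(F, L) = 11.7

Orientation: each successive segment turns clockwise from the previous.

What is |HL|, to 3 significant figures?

25.6

H is at the origin; HZ runs at 131.2° with length 21.6, so Z = (-14.2, 16.3). ∠HZA = 37.3° gives ZA at -11.5° from the x-axis; with |ZA| = 28.9, A = (14.1, 10.5). ∠ZAE = 102.4° gives AE at -89.1° from the x-axis; with |AE| = 28.6, E = (14.5, -18.1). ∠AEP = 41.2° gives EP at 132° from the x-axis; with |EP| = 15.7, P = (4.02, -6.46). ∠EPF = 130.8° gives PF at 82.9° from the x-axis; with |PF| = 24.4, F = (7.03, 17.8). ∠PFL = 95.5° gives FL at -1.60° from the x-axis; with |FL| = 11.7, L = (18.7, 17.4). Then |HL| = |L − H| = 25.6.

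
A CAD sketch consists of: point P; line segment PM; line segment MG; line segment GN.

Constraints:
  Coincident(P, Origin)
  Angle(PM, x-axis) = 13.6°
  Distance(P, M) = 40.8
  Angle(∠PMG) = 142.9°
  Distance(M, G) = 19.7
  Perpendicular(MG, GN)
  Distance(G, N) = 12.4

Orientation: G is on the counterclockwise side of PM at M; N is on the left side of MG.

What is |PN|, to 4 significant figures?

53.65

P is at the origin; PM runs at 13.6° with length 40.8, so M = 40.8·(cos 13.6°, sin 13.6°) = (39.66, 9.594). ∠PMG = 142.9°, so MG runs at 13.6° + (180° − 142.9°) = 50.70° from the x-axis; with |MG| = 19.7, G = M + 19.7·(cos 50.70°, sin 50.70°) = (52.13, 24.84). MG is perpendicular to GN; with |GN| = 12.4 on the left of MG, N = G + 12.4·(-0.7738, 0.6334) = (42.54, 32.69). Then |PN| = |N − P| = 53.65.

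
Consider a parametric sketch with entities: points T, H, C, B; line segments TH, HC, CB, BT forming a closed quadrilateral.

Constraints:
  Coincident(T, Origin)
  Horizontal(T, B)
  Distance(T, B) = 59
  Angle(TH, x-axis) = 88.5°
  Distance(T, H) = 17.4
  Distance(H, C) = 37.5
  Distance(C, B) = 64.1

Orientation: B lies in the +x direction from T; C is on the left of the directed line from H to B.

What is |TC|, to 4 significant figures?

53.49

T is at the origin; T and B share the same y with |TB| = 59.0 and B in +x, so B = (59.0, 0). TH runs at 88.5° with |TH| = 17.4, so H = (0.4555, 17.39). C is determined by |HC| = 37.5 and |CB| = 64.1 together: it lies at the intersection of circle(H, 37.5) and circle(B, 64.1). With |HB| = 61.07, the foot of the radical line on HB is 8.412 from H and the perpendicular offset is √(37.5² − 8.412²) = 36.54. Taking the left-of-HB solution: C = (18.93, 50.03).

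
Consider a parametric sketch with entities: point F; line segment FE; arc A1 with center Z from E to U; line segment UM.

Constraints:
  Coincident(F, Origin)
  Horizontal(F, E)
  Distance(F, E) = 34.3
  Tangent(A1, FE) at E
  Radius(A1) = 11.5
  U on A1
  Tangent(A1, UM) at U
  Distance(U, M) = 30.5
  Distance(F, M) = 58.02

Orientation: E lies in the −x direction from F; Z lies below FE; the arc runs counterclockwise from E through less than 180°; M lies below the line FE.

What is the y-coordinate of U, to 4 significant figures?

-14.33

F is at the origin; FE is horizontal with |FE| = 34.3 and E on the −x side, so E = (-34.30, 0.000). The tangent condition forces ZE to be normal to FE, so Z = E + (0, -11.5) = (-34.30, -11.50). Since ZU ⟂ UM (tangency), |ZM| = √(11.5² + 30.5²) = 32.60 regardless of where U sits on A1. So M lies on both circle(F, 58.02) and circle(Z, 32.60); the below-FE intersection is M = (-37.95, -43.89). U is the foot of the tangent from M: U = (-45.45, -14.33).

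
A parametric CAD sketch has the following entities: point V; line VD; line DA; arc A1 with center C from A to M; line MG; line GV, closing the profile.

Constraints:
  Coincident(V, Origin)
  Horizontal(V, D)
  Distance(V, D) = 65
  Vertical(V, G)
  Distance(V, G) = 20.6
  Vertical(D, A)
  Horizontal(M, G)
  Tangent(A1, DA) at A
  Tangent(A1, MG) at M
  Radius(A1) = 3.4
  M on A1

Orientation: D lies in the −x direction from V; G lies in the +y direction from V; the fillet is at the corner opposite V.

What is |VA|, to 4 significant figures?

67.24

V is at the origin; VD is horizontal with |VD| = 65.0 and D on the −x side, so D = (-65.00, 0.000). V and G share the same x with |VG| = 20.6 and G on the +y side, so G = (0.000, 20.60). The virtual corner opposite V is at (-65.00, 20.60). Tangency of A1 to DA means the radius CA is perpendicular to DA and since A1 is tangent to MG there, CM ⟂ MG, with radius 3.4, so the center C sits 3.4 in from both sides at C = (-61.60, 17.20). That places the tangent points at A = (-65.00, 17.20) on DA and M = (-61.60, 20.60) on MG. Then |VA| = |A − V| = 67.24.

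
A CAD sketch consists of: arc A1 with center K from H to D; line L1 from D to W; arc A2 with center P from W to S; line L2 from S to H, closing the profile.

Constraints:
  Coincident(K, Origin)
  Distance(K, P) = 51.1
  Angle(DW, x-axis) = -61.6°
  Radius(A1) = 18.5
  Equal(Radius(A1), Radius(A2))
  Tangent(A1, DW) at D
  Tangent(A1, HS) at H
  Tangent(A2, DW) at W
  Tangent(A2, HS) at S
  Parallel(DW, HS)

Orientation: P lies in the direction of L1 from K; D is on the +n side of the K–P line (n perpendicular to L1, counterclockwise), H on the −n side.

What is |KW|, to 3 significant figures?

54.3

The slot axis is L1's direction at -61.6°, so u = (cos -61.6°, sin -61.6°) = (0.476, -0.880) and n = (−sin -61.6°, cos -61.6°) = (0.880, 0.476). K is at the origin and P lies 51.1 along u from K, so P = 51.1·u = (24.3, -45.0). Tangency of A1 to both parallel lines with radius 18.5 puts D and H at K ± 18.5·n: D = (16.3, 8.80), H = (-16.3, -8.80). Equal radii place W and S the same way about P: W = P + 18.5·n = (40.6, -36.2), S = P − 18.5·n = (8.03, -53.7). Then |KW| = |W − K| = 54.3.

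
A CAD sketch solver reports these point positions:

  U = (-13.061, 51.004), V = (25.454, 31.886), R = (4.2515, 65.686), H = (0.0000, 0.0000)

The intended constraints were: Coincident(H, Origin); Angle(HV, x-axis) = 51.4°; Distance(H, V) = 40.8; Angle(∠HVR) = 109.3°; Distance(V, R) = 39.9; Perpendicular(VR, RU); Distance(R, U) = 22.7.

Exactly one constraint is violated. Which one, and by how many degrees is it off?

Perpendicular(VR, RU) — off by 8.20°.

H = (0.00, 0.00) ✓; HV at 51.40° ✓; |HV| = 40.80 ✓; ∠HVR = 109.3° ✓; |VR| = 39.90 ✓; ∠(VR, RU) = 98.20° ✗; |RU| = 22.70 ✓.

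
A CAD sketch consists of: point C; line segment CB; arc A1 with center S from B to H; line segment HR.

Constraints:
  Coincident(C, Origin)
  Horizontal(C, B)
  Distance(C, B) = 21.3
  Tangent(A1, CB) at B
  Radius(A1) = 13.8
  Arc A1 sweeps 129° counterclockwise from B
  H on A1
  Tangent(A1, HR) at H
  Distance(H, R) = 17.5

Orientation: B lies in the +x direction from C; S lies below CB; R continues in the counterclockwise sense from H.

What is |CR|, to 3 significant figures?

42.0

C is at the origin; C and B share the same y with |CB| = 21.3 and B on the +x side, so B = (21.3, 0.00). The tangent condition forces SB to be normal to CB, so S = B + (0, -13.8) = (21.3, -13.8). On A1, B sits at bearing 90° from S; a 129° counterclockwise sweep puts H at bearing 219°, so H = S + 13.8·(cos 219°, sin 219°) = (10.6, -22.5). A1 meets HR tangentially, so SH is at right angles to HR, so HR runs along (−sin 219°, cos 219°); with |HR| = 17.5, R = (21.6, -36.1). Then |CR| = |R − C| = 42.0.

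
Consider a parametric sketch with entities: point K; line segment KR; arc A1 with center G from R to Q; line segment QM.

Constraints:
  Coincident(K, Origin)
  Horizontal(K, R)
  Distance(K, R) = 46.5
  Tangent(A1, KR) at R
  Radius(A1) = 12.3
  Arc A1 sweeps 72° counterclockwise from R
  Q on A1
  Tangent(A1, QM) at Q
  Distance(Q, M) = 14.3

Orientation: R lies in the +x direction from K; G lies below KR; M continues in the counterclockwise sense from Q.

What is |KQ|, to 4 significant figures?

35.82

Tangency of A1 to KR means the radius GR is perpendicular to KR, so G = R + (0, -12.3) = (46.50, -12.30). On A1, R sits at bearing 90° from G; a 72° counterclockwise sweep puts Q at bearing 162°, so Q = G + 12.3·(cos 162°, sin 162°) = (34.80, -8.499). Then |KQ| = |Q − K| = 35.82.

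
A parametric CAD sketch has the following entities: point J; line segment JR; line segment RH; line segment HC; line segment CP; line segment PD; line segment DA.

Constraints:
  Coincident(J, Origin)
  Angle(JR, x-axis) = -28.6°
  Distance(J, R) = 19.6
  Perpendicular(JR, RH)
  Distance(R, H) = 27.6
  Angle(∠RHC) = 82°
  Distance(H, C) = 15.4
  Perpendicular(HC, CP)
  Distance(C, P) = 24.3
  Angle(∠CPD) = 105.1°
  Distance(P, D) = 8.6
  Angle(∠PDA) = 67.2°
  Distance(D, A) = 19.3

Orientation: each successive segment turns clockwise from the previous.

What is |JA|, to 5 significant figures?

21.899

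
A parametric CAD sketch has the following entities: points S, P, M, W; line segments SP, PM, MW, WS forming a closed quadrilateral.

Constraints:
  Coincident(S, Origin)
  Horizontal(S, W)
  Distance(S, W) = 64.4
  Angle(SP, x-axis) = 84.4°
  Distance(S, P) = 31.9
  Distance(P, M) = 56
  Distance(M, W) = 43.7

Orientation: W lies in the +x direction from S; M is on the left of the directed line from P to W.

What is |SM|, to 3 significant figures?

72.3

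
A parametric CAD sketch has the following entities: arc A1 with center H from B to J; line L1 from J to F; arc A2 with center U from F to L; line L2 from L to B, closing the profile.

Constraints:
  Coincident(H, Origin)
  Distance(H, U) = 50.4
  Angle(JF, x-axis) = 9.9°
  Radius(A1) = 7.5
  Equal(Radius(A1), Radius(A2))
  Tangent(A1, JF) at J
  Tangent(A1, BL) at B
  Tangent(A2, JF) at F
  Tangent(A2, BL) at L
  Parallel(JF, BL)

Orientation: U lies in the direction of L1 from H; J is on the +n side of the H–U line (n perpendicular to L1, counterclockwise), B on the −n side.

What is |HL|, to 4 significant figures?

50.95

The slot axis is L1's direction at 9.9°, so u = (cos 9.9°, sin 9.9°) = (0.9851, 0.1719) and n = (−sin 9.9°, cos 9.9°) = (-0.1719, 0.9851). H is at the origin and U lies 50.4 along u from H, so U = 50.4·u = (49.65, 8.665). Tangency of A1 to both parallel lines with radius 7.5 puts J and B at H ± 7.5·n: J = (-1.289, 7.388), B = (1.289, -7.388). Equal radii place F and L the same way about U: F = U + 7.5·n = (48.36, 16.05), L = U − 7.5·n = (50.94, 1.277). Then |HL| = |L − H| = 50.95.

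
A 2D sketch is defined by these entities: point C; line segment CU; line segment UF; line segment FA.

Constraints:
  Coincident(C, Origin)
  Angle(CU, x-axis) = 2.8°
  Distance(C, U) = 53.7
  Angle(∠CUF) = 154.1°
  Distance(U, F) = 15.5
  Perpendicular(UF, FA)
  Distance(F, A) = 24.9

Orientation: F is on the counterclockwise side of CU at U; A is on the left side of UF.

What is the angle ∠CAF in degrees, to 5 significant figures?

88.704°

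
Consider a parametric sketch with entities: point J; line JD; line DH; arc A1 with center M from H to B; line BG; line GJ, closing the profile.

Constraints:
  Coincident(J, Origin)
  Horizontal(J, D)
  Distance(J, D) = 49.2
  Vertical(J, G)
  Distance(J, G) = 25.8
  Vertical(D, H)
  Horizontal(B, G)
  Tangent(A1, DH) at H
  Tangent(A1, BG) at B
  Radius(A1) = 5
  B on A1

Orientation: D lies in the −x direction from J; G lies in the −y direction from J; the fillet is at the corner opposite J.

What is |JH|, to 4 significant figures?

53.42

J is at the origin; J and D share the same y with |JD| = 49.2 and D on the −x side, so D = (-49.20, 0.000). JG is vertical with |JG| = 25.8 and G on the −y side, so G = (0.000, -25.80). The virtual corner opposite J is at (-49.20, -25.80). The tangent condition forces MH to be normal to DH and A1 meets BG tangentially, so MB is at right angles to BG, with radius 5.0, so the center M sits 5.0 in from both sides at M = (-44.20, -20.80). That places the tangent points at H = (-49.20, -20.80) on DH and B = (-44.20, -25.80) on BG. Then |JH| = |H − J| = 53.42.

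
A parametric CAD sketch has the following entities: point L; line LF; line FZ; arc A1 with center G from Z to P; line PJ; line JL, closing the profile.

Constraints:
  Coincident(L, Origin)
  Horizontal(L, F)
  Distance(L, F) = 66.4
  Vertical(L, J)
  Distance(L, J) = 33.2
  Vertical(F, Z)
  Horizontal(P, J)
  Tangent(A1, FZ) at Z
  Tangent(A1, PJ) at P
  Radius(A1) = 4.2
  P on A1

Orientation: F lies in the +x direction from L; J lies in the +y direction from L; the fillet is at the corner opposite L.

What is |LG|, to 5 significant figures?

68.628

L is at the origin; LF is horizontal with |LF| = 66.4 and F on the +x side, so F = (66.400, 0.0000). LJ is vertical with |LJ| = 33.2 and J on the +y side, so J = (0.0000, 33.200). The virtual corner opposite L is at (66.400, 33.200). The tangent condition forces GZ to be normal to FZ and the tangent condition forces GP to be normal to PJ, with radius 4.2, so the center G sits 4.2 in from both sides at G = (62.200, 29.000). Then |LG| = |G − L| = 68.628.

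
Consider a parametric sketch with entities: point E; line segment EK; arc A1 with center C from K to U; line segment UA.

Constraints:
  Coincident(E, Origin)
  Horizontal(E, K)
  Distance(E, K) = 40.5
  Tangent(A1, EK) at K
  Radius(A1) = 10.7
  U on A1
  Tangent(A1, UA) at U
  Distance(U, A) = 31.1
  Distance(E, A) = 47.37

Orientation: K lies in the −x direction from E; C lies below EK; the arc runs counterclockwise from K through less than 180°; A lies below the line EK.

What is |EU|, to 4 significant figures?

51.33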